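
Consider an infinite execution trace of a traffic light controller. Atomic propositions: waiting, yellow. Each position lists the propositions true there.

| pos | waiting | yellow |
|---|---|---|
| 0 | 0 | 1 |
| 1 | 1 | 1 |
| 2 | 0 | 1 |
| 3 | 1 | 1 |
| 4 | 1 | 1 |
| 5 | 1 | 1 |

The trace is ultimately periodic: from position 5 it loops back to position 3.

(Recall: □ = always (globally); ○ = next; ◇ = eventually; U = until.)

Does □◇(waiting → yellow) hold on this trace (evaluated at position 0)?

Satisfied

◇(waiting → yellow) holds at every position 0..5, and those are all positions ever visited, so □◇(waiting → yellow) holds.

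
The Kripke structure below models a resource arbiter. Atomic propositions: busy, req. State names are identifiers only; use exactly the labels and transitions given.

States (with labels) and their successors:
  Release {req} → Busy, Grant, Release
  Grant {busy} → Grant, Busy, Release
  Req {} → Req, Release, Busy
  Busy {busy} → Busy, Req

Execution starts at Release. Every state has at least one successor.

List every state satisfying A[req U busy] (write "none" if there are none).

{Grant, Busy}

States satisfying req: {Release}.
States satisfying busy: {Grant, Busy}.
States satisfying A[req U busy]: {Grant, Busy}.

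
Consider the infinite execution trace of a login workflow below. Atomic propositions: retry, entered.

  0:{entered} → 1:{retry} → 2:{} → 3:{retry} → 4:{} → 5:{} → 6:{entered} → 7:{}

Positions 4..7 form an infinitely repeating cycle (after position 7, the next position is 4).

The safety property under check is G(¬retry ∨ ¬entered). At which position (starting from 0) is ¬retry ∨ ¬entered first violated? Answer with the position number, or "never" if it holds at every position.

never

¬retry ∨ ¬entered holds at every position 0..7, and those are all the positions the trace ever visits, so the invariant G(¬retry ∨ ¬entered) is never violated.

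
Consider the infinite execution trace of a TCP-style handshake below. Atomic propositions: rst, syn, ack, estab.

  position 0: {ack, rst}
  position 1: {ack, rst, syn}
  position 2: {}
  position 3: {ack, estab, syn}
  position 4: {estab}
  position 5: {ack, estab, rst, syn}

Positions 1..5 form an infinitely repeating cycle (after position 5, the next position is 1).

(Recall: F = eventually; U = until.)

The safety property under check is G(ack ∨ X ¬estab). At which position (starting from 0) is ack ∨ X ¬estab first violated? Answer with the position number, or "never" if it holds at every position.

2

Check ack ∨ X ¬estab at each position in order: 0 ✓, 1 ✓.
At position 2 the labels are {} and the next position 3 has {ack, estab, syn}, so ack ∨ X ¬estab is false there. This is the first violation.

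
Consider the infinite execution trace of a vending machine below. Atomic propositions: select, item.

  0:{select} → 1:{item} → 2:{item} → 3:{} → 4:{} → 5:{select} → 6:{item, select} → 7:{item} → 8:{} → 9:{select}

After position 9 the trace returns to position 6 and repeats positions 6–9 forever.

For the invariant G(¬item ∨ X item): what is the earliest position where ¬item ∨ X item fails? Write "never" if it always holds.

2

Check ¬item ∨ X item at each position in order: 0 ✓, 1 ✓.
At position 2 the labels are {item} and the next position 3 has {}, so ¬item ∨ X item is false there. This is the first violation.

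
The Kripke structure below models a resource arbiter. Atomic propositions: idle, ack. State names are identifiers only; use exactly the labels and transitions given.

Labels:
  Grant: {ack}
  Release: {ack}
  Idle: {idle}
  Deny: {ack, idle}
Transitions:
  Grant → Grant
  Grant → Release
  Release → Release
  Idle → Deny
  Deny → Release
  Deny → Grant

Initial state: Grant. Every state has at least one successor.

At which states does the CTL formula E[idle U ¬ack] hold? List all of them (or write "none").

{Idle}

States satisfying idle: {Idle, Deny}.
States satisfying ¬ack: {Idle}.
States satisfying E[idle U ¬ack]: {Idle}.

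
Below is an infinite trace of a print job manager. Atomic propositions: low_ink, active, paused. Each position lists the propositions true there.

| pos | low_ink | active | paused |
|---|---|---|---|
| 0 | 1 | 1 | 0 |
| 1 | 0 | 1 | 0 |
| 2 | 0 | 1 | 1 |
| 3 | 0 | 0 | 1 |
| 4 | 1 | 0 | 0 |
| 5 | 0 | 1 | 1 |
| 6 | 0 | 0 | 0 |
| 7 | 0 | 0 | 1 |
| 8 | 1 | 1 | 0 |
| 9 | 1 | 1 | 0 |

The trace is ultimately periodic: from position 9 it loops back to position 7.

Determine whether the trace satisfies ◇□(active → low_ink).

Yes

□(active → low_ink) holds at position 6, which is reachable from 0, so ◇□(active → low_ink) holds.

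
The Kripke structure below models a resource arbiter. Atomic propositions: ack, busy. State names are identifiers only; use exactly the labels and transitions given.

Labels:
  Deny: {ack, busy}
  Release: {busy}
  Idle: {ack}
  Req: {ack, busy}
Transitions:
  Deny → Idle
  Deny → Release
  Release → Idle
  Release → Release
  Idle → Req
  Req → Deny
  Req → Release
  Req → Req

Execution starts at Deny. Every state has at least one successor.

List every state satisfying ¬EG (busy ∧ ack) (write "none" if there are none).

{Deny, Release, Idle}

States satisfying busy ∧ ack: {Deny, Req}.
States satisfying EG (busy ∧ ack): {Req}.
States satisfying ¬EG (busy ∧ ack): {Deny, Release, Idle}.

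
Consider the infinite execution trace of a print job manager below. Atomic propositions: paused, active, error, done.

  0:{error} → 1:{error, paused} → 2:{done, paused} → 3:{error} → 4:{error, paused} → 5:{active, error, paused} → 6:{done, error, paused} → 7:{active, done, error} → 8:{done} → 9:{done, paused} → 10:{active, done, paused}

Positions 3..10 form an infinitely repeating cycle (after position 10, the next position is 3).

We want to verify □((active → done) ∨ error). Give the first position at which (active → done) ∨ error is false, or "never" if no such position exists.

(active → done) ∨ error holds at every position 0..10, and those are all the positions the trace ever visits, so the invariant □((active → done) ∨ error) is never violated.

never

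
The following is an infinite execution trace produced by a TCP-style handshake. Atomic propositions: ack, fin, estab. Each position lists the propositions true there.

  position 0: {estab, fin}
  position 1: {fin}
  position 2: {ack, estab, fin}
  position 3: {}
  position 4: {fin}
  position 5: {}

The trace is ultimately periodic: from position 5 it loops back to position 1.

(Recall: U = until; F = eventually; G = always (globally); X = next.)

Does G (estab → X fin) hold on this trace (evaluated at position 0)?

estab → X fin must hold at every position from 0 onward. It fails at position 2, so G (estab → X fin) is false.
Positions where estab holds: 0, 2.
Check X fin at each: 0→ok, 2→fails.

Does not hold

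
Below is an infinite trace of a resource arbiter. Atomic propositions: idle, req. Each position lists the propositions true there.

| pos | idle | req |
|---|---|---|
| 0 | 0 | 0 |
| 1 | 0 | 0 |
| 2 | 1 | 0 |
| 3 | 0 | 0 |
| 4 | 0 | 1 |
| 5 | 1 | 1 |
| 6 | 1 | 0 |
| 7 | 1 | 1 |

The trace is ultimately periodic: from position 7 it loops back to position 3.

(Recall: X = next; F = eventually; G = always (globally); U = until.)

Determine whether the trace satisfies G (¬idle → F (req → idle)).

¬idle → F (req → idle) holds at every position 0..7, and those are all positions ever visited, so G (¬idle → F (req → idle)) holds.
Positions where ¬idle holds: 0, 1, 3, 4.
Check F (req → idle) at each: 0→ok, 1→ok, 3→ok, 4→ok.

Holds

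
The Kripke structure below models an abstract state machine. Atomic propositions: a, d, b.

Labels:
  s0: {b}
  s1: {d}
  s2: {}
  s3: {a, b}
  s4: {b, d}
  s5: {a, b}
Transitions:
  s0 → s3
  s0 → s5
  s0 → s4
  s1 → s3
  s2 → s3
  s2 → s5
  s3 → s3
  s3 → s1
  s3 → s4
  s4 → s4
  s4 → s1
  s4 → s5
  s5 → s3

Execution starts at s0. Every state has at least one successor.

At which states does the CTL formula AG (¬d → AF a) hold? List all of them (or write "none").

{s1, s2, s3, s4, s5}

States satisfying ¬d → AF a: {s1, s2, s3, s4, s5}.
States satisfying AG (¬d → AF a): {s1, s2, s3, s4, s5}.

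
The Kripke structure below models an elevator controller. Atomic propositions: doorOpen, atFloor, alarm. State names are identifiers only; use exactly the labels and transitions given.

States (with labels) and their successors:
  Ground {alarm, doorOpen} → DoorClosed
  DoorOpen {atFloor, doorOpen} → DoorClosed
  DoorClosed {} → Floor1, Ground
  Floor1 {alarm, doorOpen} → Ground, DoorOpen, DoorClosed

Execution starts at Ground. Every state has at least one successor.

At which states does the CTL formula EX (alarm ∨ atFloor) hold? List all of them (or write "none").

States satisfying alarm ∨ atFloor: {Ground, DoorOpen, Floor1}.
States satisfying EX (alarm ∨ atFloor): {DoorClosed, Floor1}.

{DoorClosed, Floor1}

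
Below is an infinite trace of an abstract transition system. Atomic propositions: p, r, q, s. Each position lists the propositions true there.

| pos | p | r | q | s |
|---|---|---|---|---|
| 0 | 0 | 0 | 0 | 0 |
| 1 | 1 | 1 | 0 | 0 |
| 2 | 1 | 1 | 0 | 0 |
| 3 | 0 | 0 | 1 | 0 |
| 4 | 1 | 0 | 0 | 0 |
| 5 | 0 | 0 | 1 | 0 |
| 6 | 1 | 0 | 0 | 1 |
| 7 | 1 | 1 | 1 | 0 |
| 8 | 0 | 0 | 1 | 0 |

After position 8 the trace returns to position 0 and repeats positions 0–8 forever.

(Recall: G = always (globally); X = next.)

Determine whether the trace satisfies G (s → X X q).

Holds

s → X X q holds at every position 0..8, and those are all positions ever visited, so G (s → X X q) holds.
Positions where s holds: 6.
Check X X q at each: 6→ok.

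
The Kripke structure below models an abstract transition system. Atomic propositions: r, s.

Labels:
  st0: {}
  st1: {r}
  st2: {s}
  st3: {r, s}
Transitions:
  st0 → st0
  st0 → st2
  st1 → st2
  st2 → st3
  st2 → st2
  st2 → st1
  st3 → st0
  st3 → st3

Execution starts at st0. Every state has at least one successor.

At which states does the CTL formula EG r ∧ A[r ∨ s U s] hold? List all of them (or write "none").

States satisfying r: {st1, st3}.
States satisfying EG r: {st3}.
States satisfying r ∨ s: {st1, st2, st3}.
States satisfying s: {st2, st3}.
States satisfying A[r ∨ s U s]: {st1, st2, st3}.
States satisfying EG r ∧ A[r ∨ s U s]: {st3}.

{st3}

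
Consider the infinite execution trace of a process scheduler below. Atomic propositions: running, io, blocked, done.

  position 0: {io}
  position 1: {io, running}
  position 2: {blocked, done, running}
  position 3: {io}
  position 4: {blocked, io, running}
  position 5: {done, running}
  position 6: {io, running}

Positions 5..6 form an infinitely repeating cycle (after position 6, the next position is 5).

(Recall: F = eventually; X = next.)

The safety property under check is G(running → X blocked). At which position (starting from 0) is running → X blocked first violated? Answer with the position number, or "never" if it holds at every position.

2

Check running → X blocked at each position in order: 0 ✓, 1 ✓.
At position 2 the labels are {blocked, done, running} and the next position 3 has {io}, so running → X blocked is false there. This is the first violation.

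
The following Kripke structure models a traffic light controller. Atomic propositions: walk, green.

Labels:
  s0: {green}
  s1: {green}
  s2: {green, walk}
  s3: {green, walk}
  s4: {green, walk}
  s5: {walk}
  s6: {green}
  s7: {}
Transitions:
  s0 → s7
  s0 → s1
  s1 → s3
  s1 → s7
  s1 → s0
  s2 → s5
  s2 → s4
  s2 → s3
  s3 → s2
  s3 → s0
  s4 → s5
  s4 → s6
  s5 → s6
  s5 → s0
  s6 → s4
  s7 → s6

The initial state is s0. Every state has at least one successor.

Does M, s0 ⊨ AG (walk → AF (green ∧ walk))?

States satisfying walk → AF (green ∧ walk): {s0, s1, s2, s3, s4, s6, s7}.
States satisfying AG (walk → AF (green ∧ walk)): ∅.
s5 is reachable from s0 and violates walk → AF (green ∧ walk), so AG fails at s0.
s0 ∉ Sat(AG (walk → AF (green ∧ walk))).

No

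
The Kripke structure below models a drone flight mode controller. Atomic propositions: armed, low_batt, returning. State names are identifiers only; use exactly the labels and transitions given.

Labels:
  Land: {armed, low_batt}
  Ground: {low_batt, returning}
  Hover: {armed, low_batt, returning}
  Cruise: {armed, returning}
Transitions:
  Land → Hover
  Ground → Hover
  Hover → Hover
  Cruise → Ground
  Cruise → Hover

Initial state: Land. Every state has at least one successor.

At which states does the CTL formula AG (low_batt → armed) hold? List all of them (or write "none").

States satisfying low_batt → armed: {Land, Hover, Cruise}.
States satisfying AG (low_batt → armed): {Land, Hover}.

{Land, Hover}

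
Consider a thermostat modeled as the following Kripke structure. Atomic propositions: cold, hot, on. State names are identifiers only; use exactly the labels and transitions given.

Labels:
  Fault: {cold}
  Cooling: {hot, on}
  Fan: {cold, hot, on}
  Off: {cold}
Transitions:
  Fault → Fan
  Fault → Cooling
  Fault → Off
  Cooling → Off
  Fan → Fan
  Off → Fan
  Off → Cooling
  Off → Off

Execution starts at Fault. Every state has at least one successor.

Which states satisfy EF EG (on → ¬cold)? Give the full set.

{Fault, Cooling, Off}

States satisfying EG (on → ¬cold): {Fault, Cooling, Off}.
States satisfying EF EG (on → ¬cold): {Fault, Cooling, Off}.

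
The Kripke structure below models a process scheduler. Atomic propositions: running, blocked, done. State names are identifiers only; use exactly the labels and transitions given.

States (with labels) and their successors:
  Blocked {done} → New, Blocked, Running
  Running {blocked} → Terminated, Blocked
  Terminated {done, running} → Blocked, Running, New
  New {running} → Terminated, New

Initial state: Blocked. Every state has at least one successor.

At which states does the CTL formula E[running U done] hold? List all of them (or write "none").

{Blocked, Terminated, New}

States satisfying running: {Terminated, New}.
States satisfying done: {Blocked, Terminated}.
States satisfying E[running U done]: {Blocked, Terminated, New}.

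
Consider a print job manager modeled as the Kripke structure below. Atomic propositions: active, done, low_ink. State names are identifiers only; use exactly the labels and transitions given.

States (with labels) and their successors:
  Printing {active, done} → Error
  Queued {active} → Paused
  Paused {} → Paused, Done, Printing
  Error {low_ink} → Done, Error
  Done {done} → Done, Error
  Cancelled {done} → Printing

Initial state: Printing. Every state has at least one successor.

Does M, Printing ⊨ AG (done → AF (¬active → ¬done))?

States satisfying done → AF (¬active → ¬done): {Printing, Queued, Paused, Error, Cancelled}.
States satisfying AG (done → AF (¬active → ¬done)): ∅.
Done is reachable from Printing and violates done → AF (¬active → ¬done), so AG fails at Printing.
Printing ∉ Sat(AG (done → AF (¬active → ¬done))).

Does not hold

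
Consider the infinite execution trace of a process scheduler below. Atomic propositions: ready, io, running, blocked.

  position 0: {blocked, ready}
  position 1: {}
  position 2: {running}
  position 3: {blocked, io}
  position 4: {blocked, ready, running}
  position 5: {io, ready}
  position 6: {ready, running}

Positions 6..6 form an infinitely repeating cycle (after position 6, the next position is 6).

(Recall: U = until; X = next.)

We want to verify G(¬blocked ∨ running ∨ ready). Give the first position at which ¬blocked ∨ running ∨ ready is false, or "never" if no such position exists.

Check ¬blocked ∨ running ∨ ready at each position in order: 0 ✓, 1 ✓, 2 ✓.
At position 3 the labels are {blocked, io}, so ¬blocked ∨ running ∨ ready is false there. This is the first violation.

3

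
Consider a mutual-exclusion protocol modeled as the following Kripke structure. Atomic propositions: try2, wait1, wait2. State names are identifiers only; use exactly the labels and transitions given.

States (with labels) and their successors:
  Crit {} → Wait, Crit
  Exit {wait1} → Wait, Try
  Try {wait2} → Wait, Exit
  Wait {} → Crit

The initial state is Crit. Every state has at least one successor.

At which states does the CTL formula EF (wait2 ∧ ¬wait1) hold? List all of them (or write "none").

States satisfying wait2 ∧ ¬wait1: {Try}.
States satisfying EF (wait2 ∧ ¬wait1): {Exit, Try}.

{Exit, Try}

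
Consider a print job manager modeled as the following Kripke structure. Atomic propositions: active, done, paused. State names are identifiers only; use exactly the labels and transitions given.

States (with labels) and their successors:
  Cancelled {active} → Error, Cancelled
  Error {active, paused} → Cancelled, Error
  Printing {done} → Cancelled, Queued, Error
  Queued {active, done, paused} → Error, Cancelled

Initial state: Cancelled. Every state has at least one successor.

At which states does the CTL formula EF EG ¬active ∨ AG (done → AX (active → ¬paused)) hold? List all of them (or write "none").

{Cancelled, Error}

States satisfying EG ¬active: ∅.
States satisfying EF EG ¬active: ∅.
States satisfying done → AX (active → ¬paused): {Cancelled, Error}.
States satisfying AG (done → AX (active → ¬paused)): {Cancelled, Error}.
States satisfying EF EG ¬active ∨ AG (done → AX (active → ¬paused)): {Cancelled, Error}.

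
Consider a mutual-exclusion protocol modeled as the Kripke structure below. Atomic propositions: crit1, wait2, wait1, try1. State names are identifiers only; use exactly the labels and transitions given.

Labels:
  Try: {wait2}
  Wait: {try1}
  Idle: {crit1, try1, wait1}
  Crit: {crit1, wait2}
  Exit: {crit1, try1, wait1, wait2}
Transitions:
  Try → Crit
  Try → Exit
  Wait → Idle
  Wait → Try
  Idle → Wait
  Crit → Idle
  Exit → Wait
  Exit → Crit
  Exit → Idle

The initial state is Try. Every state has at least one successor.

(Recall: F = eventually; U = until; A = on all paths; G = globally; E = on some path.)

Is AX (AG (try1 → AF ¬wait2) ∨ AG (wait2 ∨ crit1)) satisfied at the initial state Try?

Yes

States satisfying AG (try1 → AF ¬wait2) ∨ AG (wait2 ∨ crit1): {Try, Wait, Idle, Crit, Exit}.
States satisfying AX (AG (try1 → AF ¬wait2) ∨ AG (wait2 ∨ crit1)): {Try, Wait, Idle, Crit, Exit}.
Try ∈ Sat(AX (AG (try1 → AF ¬wait2) ∨ AG (wait2 ∨ crit1))).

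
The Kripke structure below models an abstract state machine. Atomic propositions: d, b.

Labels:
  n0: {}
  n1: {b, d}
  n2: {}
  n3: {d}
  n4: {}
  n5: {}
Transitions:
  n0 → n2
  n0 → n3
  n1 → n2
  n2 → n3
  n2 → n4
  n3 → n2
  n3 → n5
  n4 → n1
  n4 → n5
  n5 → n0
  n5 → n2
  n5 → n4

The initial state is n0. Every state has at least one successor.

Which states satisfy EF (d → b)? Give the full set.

{n0, n1, n2, n3, n4, n5}

States satisfying d → b: {n0, n1, n2, n4, n5}.
States satisfying EF (d → b): {n0, n1, n2, n3, n4, n5}.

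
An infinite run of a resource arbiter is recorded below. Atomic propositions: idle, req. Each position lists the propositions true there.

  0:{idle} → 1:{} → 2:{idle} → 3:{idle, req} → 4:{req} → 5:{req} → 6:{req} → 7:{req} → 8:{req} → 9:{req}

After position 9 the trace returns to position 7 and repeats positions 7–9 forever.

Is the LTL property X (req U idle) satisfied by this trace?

Violated

The position after 0 is 1; req U idle is false there.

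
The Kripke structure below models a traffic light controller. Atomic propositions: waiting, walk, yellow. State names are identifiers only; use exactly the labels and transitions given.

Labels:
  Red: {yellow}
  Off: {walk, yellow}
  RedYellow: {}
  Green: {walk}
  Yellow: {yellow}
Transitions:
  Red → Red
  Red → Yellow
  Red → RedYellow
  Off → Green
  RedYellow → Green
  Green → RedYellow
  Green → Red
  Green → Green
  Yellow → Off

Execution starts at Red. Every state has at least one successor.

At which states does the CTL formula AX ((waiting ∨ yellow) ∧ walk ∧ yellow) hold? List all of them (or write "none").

{Yellow}

States satisfying (waiting ∨ yellow) ∧ walk ∧ yellow: {Off}.
States satisfying AX ((waiting ∨ yellow) ∧ walk ∧ yellow): {Yellow}.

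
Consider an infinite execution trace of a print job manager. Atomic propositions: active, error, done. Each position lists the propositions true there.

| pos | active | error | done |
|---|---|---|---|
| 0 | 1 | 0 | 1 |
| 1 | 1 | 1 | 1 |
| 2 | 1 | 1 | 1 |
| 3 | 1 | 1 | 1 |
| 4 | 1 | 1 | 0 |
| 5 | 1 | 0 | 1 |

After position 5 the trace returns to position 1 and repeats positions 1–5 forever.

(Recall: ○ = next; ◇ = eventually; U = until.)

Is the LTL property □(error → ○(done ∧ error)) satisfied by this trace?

No

error → ○(done ∧ error) must hold at every position from 0 onward. It fails at position 3, so □(error → ○(done ∧ error)) is false.
Positions where error holds: 1, 2, 3, 4.
Check ○(done ∧ error) at each: 1→ok, 2→ok, 3→fails, 4→fails.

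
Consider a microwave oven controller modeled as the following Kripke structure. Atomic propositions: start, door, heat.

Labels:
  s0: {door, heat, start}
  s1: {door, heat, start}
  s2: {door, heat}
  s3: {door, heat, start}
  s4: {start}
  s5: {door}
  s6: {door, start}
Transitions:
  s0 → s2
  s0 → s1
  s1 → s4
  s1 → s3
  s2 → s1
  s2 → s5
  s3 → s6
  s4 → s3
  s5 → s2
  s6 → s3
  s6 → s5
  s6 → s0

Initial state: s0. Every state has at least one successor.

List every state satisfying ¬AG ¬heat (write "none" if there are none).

States satisfying ¬heat: {s4, s5, s6}.
States satisfying AG ¬heat: ∅.
States satisfying ¬AG ¬heat: {s0, s1, s2, s3, s4, s5, s6}.

{s0, s1, s2, s3, s4, s5, s6}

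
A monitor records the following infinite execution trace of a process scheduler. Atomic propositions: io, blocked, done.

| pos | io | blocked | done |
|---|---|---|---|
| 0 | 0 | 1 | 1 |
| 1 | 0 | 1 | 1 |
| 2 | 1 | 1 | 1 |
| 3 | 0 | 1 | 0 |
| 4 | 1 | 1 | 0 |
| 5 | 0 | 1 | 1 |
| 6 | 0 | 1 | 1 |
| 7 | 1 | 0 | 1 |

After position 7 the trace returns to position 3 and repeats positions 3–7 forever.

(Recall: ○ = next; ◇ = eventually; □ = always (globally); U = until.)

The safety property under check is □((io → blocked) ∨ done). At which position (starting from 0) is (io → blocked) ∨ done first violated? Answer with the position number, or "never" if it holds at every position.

(io → blocked) ∨ done holds at every position 0..7, and those are all the positions the trace ever visits, so the invariant □((io → blocked) ∨ done) is never violated.

never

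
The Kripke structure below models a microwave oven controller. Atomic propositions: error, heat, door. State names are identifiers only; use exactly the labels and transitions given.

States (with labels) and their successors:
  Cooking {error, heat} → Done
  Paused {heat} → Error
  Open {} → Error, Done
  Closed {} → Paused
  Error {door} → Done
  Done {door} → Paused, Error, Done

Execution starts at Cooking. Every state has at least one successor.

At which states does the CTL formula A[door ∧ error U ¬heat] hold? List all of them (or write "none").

States satisfying door ∧ error: ∅.
States satisfying ¬heat: {Open, Closed, Error, Done}.
States satisfying A[door ∧ error U ¬heat]: {Open, Closed, Error, Done}.

{Open, Closed, Error, Done}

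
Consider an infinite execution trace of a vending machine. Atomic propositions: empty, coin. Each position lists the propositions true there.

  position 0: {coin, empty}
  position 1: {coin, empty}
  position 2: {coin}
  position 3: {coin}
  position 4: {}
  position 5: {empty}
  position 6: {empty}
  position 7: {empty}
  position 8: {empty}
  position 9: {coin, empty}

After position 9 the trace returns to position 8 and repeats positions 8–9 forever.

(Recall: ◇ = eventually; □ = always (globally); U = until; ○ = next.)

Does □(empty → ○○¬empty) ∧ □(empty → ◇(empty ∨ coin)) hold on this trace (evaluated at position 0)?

empty → ○○¬empty must hold at every position from 0 onward. It fails at position 5, so □(empty → ○○¬empty) is false.
Positions where empty holds: 0, 1, 5, 6, 7, 8, 9.
Check ○○¬empty at each: 0→ok, 1→ok, 5→fails, 6→fails, 7→fails, 8→fails, 9→fails.
empty → ◇(empty ∨ coin) holds at every position 0..9, and those are all positions ever visited, so □(empty → ◇(empty ∨ coin)) holds.
Positions where empty holds: 0, 1, 5, 6, 7, 8, 9.
Check ◇(empty ∨ coin) at each: 0→ok, 1→ok, 5→ok, 6→ok, 7→ok, 8→ok, 9→ok.
At position 0: □(empty → ○○¬empty) is false; □(empty → ◇(empty ∨ coin)) is true; so □(empty → ○○¬empty) ∧ □(empty → ◇(empty ∨ coin)) is false.

No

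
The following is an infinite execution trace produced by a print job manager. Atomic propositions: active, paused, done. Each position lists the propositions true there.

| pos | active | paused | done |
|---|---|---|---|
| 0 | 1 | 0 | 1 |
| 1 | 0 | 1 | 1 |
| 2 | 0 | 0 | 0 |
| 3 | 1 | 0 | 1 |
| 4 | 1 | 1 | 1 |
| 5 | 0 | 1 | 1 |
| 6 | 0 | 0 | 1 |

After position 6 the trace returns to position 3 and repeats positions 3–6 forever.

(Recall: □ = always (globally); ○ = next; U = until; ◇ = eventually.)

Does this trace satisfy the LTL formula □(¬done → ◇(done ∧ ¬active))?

Yes

¬done → ◇(done ∧ ¬active) holds at every position 0..6, and those are all positions ever visited, so □(¬done → ◇(done ∧ ¬active)) holds.
Positions where ¬done holds: 2.
Check ◇(done ∧ ¬active) at each: 2→ok.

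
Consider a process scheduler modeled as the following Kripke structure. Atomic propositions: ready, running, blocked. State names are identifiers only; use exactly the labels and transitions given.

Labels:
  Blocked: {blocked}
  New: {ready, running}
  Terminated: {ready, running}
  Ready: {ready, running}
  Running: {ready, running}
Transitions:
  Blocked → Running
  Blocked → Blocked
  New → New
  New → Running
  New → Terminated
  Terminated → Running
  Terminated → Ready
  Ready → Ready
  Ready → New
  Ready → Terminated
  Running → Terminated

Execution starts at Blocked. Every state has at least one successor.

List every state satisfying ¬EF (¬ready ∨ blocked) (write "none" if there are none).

{New, Terminated, Ready, Running}

States satisfying ¬ready ∨ blocked: {Blocked}.
States satisfying EF (¬ready ∨ blocked): {Blocked}.
States satisfying ¬EF (¬ready ∨ blocked): {New, Terminated, Ready, Running}.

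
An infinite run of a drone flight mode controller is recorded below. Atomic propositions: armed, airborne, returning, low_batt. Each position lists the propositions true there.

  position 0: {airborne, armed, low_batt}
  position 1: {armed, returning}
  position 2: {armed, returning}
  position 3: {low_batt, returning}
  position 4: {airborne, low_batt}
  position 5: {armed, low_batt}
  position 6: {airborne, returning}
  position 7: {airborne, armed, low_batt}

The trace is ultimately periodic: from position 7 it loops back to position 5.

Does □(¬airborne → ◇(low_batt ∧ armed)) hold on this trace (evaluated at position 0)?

Yes

¬airborne → ◇(low_batt ∧ armed) holds at every position 0..7, and those are all positions ever visited, so □(¬airborne → ◇(low_batt ∧ armed)) holds.
Positions where ¬airborne holds: 1, 2, 3, 5.
Check ◇(low_batt ∧ armed) at each: 1→ok, 2→ok, 3→ok, 5→ok.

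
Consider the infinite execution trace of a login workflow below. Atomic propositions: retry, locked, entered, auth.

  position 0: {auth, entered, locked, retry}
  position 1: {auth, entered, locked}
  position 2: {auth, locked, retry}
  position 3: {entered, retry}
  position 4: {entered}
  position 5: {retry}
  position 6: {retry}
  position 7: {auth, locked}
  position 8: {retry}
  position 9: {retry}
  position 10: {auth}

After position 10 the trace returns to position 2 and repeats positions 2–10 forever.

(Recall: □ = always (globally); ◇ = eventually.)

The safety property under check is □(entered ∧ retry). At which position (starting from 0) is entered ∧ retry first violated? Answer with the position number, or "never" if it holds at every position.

Check entered ∧ retry at each position in order: 0 ✓.
At position 1 the labels are {auth, entered, locked}, so entered ∧ retry is false there. This is the first violation.

1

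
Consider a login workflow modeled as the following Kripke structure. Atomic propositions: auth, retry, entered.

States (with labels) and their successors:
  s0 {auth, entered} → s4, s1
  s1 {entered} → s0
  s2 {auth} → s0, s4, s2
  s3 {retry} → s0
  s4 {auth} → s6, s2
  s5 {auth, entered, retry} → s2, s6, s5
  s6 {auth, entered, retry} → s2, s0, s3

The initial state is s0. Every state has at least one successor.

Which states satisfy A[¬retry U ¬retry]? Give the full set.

{s0, s1, s2, s4}

States satisfying ¬retry: {s0, s1, s2, s4}.
States satisfying A[¬retry U ¬retry]: {s0, s1, s2, s4}.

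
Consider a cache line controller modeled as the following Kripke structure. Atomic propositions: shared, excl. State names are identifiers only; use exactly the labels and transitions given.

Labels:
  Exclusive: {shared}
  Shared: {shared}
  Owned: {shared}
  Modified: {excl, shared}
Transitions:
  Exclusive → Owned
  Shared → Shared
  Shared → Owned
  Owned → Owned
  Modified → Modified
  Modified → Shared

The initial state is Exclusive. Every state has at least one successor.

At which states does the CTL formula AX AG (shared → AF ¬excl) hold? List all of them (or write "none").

{Exclusive, Shared, Owned}

States satisfying AG (shared → AF ¬excl): {Exclusive, Shared, Owned}.
States satisfying AX AG (shared → AF ¬excl): {Exclusive, Shared, Owned}.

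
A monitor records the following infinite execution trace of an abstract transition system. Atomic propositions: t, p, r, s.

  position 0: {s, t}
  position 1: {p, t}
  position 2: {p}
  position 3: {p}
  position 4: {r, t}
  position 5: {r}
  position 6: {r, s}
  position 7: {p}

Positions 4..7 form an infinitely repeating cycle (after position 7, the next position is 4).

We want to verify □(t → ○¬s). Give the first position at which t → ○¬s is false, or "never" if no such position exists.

t → ○¬s holds at every position 0..7, and those are all the positions the trace ever visits, so the invariant □(t → ○¬s) is never violated.

never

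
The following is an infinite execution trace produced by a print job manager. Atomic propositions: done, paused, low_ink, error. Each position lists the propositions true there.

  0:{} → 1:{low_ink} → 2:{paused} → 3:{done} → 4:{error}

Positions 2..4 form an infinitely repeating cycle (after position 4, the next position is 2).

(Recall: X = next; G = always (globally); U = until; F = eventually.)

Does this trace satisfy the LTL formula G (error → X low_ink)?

error → X low_ink must hold at every position from 0 onward. It fails at position 4, so G (error → X low_ink) is false.
Positions where error holds: 4.
Check X low_ink at each: 4→fails.

Violated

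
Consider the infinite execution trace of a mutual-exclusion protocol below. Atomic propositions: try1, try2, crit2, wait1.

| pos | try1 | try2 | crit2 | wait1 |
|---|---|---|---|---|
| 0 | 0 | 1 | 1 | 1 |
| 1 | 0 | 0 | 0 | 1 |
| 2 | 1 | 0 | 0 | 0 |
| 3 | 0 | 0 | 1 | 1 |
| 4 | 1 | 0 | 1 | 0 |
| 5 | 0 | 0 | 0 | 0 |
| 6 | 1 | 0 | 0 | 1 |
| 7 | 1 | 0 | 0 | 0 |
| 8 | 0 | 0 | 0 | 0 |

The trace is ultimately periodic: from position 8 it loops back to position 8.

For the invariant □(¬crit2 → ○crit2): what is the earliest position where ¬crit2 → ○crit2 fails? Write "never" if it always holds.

1

Check ¬crit2 → ○crit2 at each position in order: 0 ✓.
At position 1 the labels are {wait1} and the next position 2 has {try1}, so ¬crit2 → ○crit2 is false there. This is the first violation.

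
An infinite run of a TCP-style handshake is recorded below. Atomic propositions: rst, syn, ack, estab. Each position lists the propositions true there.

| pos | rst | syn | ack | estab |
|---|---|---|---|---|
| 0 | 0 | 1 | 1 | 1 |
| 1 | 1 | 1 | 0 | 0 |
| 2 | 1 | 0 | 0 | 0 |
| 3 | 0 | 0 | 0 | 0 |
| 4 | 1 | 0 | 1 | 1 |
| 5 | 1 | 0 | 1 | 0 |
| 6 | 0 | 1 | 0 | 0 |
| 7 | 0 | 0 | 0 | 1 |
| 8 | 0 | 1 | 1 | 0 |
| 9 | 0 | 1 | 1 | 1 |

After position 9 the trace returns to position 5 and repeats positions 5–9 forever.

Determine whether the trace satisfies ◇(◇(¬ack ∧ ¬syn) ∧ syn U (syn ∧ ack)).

Yes

◇(¬ack ∧ ¬syn) ∧ syn U (syn ∧ ack) holds at position 0, which is reachable from 0, so ◇(◇(¬ack ∧ ¬syn) ∧ syn U (syn ∧ ack)) holds.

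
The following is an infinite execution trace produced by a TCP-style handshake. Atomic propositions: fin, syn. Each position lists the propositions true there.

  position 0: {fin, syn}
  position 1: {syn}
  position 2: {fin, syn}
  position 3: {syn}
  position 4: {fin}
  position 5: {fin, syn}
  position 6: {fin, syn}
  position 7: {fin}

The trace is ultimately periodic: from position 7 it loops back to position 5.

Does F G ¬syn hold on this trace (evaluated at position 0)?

G ¬syn is false at every position 0..7, so it never becomes true and F G ¬syn fails.

No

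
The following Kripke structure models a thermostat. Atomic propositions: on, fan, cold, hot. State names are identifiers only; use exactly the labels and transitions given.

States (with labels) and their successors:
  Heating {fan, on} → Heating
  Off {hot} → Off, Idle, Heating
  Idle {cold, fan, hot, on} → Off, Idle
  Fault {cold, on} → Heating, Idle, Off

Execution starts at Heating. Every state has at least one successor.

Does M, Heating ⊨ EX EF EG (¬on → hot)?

Satisfied

States satisfying EF EG (¬on → hot): {Heating, Off, Idle, Fault}.
States satisfying EX EF EG (¬on → hot): {Heating, Off, Idle, Fault}.
Heating ∈ Sat(EX EF EG (¬on → hot)).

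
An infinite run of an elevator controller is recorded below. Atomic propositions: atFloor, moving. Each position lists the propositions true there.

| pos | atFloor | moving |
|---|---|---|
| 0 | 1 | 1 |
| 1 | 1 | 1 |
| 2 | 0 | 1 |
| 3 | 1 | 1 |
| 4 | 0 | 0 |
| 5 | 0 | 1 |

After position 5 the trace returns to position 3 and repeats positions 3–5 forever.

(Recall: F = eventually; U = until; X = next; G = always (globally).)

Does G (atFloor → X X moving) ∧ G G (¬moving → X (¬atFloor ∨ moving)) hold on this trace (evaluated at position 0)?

Satisfied

atFloor → X X moving holds at every position 0..5, and those are all positions ever visited, so G (atFloor → X X moving) holds.
Positions where atFloor holds: 0, 1, 3.
Check X X moving at each: 0→ok, 1→ok, 3→ok.
G (¬moving → X (¬atFloor ∨ moving)) holds at every position 0..5, and those are all positions ever visited, so G G (¬moving → X (¬atFloor ∨ moving)) holds.
At position 0: G (atFloor → X X moving) is true; G G (¬moving → X (¬atFloor ∨ moving)) is true; so G (atFloor → X X moving) ∧ G G (¬moving → X (¬atFloor ∨ moving)) is true.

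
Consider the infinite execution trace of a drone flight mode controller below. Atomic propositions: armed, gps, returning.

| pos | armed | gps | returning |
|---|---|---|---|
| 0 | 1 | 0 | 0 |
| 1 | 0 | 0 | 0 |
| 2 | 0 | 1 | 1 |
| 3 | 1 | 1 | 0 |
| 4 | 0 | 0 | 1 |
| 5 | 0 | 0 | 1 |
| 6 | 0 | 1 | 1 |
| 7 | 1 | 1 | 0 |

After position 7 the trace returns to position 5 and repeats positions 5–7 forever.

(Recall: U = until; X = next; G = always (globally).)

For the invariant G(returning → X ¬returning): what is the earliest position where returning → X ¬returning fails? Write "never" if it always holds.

Check returning → X ¬returning at each position in order: 0 ✓, 1 ✓, 2 ✓, 3 ✓.
At position 4 the labels are {returning} and the next position 5 has {returning}, so returning → X ¬returning is false there. This is the first violation.

4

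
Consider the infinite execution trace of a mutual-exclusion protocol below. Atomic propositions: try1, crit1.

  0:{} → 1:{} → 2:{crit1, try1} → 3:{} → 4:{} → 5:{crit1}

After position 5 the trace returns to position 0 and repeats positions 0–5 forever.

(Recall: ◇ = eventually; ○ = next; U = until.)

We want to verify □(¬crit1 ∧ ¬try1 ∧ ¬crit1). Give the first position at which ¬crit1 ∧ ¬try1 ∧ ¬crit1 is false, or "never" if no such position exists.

Check ¬crit1 ∧ ¬try1 ∧ ¬crit1 at each position in order: 0 ✓, 1 ✓.
At position 2 the labels are {crit1, try1}, so ¬crit1 ∧ ¬try1 ∧ ¬crit1 is false there. This is the first violation.

2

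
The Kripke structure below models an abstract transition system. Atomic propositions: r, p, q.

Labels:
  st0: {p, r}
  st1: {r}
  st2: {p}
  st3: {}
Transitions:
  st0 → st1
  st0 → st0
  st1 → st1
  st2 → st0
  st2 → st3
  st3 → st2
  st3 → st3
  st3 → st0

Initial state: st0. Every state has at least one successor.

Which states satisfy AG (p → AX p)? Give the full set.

States satisfying p → AX p: {st1, st3}.
States satisfying AG (p → AX p): {st1}.

{st1}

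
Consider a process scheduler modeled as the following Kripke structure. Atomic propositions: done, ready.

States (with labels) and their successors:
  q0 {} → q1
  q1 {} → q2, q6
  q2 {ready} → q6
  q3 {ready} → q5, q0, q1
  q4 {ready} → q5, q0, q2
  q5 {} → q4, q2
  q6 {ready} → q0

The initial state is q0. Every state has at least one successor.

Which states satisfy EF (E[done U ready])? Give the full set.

States satisfying E[done U ready]: {q2, q3, q4, q6}.
States satisfying EF (E[done U ready]): {q0, q1, q2, q3, q4, q5, q6}.

{q0, q1, q2, q3, q4, q5, q6}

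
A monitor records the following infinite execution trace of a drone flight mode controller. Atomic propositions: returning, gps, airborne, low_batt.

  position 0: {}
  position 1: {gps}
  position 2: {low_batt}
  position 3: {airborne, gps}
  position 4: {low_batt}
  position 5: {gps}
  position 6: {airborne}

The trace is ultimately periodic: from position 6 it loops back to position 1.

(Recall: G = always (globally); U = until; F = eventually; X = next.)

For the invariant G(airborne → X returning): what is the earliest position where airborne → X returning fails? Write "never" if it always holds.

3

Check airborne → X returning at each position in order: 0 ✓, 1 ✓, 2 ✓.
At position 3 the labels are {airborne, gps} and the next position 4 has {low_batt}, so airborne → X returning is false there. This is the first violation.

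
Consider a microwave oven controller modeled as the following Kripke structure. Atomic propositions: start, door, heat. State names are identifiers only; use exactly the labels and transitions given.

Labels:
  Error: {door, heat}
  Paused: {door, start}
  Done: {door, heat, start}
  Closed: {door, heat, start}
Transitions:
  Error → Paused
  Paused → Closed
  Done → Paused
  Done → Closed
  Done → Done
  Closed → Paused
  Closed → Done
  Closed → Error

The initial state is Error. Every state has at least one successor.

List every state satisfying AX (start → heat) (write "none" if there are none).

States satisfying start → heat: {Error, Done, Closed}.
States satisfying AX (start → heat): {Paused}.

{Paused}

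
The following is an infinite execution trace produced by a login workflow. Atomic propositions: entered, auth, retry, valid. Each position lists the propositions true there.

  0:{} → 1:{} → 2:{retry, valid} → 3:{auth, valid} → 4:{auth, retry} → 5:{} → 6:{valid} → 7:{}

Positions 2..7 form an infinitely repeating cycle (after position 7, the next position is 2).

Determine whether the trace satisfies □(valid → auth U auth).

Violated

valid → auth U auth must hold at every position from 0 onward. It fails at position 2, so □(valid → auth U auth) is false.
Positions where valid holds: 2, 3, 6.
Check auth U auth at each: 2→fails, 3→ok, 6→fails.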